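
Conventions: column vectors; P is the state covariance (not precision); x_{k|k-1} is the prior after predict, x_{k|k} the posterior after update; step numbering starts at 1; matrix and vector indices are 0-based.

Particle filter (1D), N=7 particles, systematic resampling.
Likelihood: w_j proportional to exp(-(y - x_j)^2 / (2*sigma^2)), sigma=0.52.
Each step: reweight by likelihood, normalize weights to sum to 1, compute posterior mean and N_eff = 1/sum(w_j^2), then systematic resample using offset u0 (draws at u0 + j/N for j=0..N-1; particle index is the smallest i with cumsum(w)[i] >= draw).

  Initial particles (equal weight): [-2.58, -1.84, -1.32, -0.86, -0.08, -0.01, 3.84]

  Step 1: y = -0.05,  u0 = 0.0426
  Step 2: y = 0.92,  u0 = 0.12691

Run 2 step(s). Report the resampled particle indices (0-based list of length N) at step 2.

step 1: w=[0.0000, 0.0011, 0.0216, 0.1267, 0.4256, 0.4250, 0.0000]  mean=-0.1779  Neff=2.6438  idx=[3, 4, 4, 4, 5, 5, 5]
step 2: w=[0.0026, 0.1456, 0.1456, 0.1456, 0.1869, 0.1869, 0.1869]  mean=-0.0428  Neff=5.9398  idx=[1, 2, 3, 4, 5, 6, 6]

resampled_idx = [1, 2, 3, 4, 5, 6, 6]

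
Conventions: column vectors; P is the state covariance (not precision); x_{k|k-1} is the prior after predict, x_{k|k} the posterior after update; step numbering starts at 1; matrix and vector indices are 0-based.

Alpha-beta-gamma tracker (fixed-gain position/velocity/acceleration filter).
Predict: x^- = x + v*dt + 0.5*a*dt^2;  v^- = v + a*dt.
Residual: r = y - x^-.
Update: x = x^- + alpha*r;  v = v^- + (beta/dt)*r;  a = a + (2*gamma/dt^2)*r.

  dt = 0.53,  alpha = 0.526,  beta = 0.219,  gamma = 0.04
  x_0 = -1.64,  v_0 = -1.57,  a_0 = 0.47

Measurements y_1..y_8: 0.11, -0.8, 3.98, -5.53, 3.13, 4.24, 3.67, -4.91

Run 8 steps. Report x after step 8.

x_post = 0.4780

step 1: x_pred=-2.4061  r=2.5161  x^+=-1.0826  v^+=-0.2812  a^+=1.1866
step 2: x_pred=-1.0650  r=0.2650  x^+=-0.9256  v^+=0.4572  a^+=1.2621
step 3: x_pred=-0.5061  r=4.4861  x^+=1.8536  v^+=2.9797  a^+=2.5397
step 4: x_pred=3.7896  r=-9.3196  x^+=-1.1125  v^+=0.4749  a^+=-0.1145
step 5: x_pred=-0.8769  r=4.0069  x^+=1.2307  v^+=2.0699  a^+=1.0267
step 6: x_pred=2.4719  r=1.7681  x^+=3.4019  v^+=3.3446  a^+=1.5302
step 7: x_pred=5.3895  r=-1.7195  x^+=4.4850  v^+=3.4451  a^+=1.0405
step 8: x_pred=6.4571  r=-11.3671  x^+=0.4780  v^+=-0.7004  a^+=-2.1968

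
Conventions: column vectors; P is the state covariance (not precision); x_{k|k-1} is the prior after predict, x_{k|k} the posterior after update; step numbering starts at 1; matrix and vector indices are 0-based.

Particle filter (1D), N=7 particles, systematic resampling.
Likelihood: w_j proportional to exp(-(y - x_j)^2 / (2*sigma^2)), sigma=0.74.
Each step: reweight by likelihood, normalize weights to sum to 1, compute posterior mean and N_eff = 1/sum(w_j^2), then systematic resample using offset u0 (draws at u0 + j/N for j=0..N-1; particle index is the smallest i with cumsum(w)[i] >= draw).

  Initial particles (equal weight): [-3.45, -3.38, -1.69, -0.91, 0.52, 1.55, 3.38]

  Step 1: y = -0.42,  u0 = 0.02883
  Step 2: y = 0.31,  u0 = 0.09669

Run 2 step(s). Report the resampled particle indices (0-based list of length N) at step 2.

resampled_idx = [2, 3, 5, 5, 5, 6, 6]

step 1: w=[0.0002, 0.0002, 0.1520, 0.5325, 0.2959, 0.0192, 0.0000]  mean=-0.5592  Neff=2.5341  idx=[2, 3, 3, 3, 3, 4, 4]
step 2: w=[0.0087, 0.0864, 0.0864, 0.0864, 0.0864, 0.3229, 0.3229]  mean=0.0067  Neff=4.1937  idx=[2, 3, 5, 5, 5, 6, 6]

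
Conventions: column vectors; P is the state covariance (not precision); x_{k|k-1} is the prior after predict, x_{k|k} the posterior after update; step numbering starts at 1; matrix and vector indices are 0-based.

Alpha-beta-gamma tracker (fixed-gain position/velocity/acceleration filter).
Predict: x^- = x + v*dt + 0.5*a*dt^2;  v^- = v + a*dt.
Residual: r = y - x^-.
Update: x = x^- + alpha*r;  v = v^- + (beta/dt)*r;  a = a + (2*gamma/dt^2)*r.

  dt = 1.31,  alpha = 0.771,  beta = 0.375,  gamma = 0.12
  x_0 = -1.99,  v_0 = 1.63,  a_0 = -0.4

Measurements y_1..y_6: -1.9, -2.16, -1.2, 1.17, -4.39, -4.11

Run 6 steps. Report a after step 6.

step 1: x_pred=-0.1979  r=-1.7021  x^+=-1.5102  v^+=0.6188  a^+=-0.6380
step 2: x_pred=-1.2471  r=-0.9129  x^+=-1.9509  v^+=-0.4784  a^+=-0.7657
step 3: x_pred=-3.2347  r=2.0347  x^+=-1.6659  v^+=-0.8990  a^+=-0.4812
step 4: x_pred=-3.2565  r=4.4265  x^+=0.1563  v^+=-0.2622  a^+=0.1379
step 5: x_pred=-0.0688  r=-4.3212  x^+=-3.4005  v^+=-1.3185  a^+=-0.4664
step 6: x_pred=-5.5279  r=1.4179  x^+=-4.4347  v^+=-1.5236  a^+=-0.2681

a_post = -0.2681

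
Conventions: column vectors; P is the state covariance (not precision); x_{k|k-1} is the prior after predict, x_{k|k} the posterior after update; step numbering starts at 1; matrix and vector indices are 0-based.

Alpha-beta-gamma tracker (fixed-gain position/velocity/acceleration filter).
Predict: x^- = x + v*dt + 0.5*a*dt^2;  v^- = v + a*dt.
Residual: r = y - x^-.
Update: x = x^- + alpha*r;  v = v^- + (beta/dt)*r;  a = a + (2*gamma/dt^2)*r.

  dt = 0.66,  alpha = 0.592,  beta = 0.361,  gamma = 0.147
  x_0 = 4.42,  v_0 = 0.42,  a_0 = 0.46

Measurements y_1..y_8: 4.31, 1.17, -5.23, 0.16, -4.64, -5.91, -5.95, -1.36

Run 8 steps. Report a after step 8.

a_post = 7.5783

step 1: x_pred=4.7974  r=-0.4874  x^+=4.5089  v^+=0.4570  a^+=0.1310
step 2: x_pred=4.8390  r=-3.6690  x^+=2.6670  v^+=-1.4633  a^+=-2.3453
step 3: x_pred=1.1904  r=-6.4204  x^+=-2.6105  v^+=-6.5230  a^+=-6.6786
step 4: x_pred=-8.3703  r=8.5303  x^+=-3.3203  v^+=-6.2651  a^+=-0.9213
step 5: x_pred=-7.6559  r=3.0159  x^+=-5.8705  v^+=-5.2235  a^+=1.1143
step 6: x_pred=-9.0753  r=3.1653  x^+=-7.2014  v^+=-2.7567  a^+=3.2506
step 7: x_pred=-8.3129  r=2.3629  x^+=-6.9141  v^+=0.6811  a^+=4.8454
step 8: x_pred=-5.4092  r=4.0492  x^+=-3.0121  v^+=6.0939  a^+=7.5783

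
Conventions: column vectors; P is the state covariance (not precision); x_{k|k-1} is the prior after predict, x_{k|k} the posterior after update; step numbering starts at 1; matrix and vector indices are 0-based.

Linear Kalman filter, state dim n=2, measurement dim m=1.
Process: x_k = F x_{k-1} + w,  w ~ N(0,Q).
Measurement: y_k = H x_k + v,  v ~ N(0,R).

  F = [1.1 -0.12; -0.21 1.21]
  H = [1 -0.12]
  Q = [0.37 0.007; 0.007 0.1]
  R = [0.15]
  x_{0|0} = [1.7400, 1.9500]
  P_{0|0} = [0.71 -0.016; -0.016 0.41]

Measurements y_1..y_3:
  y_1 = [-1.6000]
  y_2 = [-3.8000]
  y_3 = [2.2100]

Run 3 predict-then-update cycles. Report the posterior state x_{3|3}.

x_post = [1.1852, 3.1442]

step 1: x^-=[1.6800, 1.9941]  P^-=[1.2392 -0.2382; -0.2382 0.7397]  S=[1.4571]  K=[0.8701; -0.2244]  nu=[-3.0407]  x^+=[-0.9658, 2.6765]  P^+=[0.1361 0.0463; 0.0463 0.6663]
step 2: x^-=[-1.3835, 3.4414]  P^-=[0.5320 -0.0584; -0.0584 1.0581]  S=[0.7113]  K=[0.7578; -0.2606]  nu=[-2.0035]  x^+=[-2.9019, 3.9635]  P^+=[0.1235 0.0821; 0.0821 1.0097]
step 3: x^-=[-3.6677, 5.4053]  P^-=[0.5123 -0.0568; -0.0568 1.5421]  S=[0.6982]  K=[0.7436; -0.3465]  nu=[6.5263]  x^+=[1.1852, 3.1442]  P^+=[0.1263 0.1230; 0.1230 1.4583]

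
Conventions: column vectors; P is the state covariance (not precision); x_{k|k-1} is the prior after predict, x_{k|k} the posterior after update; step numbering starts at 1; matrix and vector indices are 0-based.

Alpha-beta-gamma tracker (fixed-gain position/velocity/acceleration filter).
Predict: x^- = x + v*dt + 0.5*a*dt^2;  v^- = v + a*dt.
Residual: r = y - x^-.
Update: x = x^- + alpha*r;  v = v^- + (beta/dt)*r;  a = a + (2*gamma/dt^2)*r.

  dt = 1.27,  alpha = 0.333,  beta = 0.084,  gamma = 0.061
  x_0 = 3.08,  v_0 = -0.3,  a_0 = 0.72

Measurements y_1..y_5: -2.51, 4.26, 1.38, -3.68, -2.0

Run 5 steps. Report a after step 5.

a_post = -0.7455

step 1: x_pred=3.2796  r=-5.7896  x^+=1.3517  v^+=0.2315  a^+=0.2821
step 2: x_pred=1.8731  r=2.3869  x^+=2.6680  v^+=0.7476  a^+=0.4626
step 3: x_pred=3.9904  r=-2.6104  x^+=3.1212  v^+=1.1624  a^+=0.2652
step 4: x_pred=4.8113  r=-8.4913  x^+=1.9837  v^+=0.9376  a^+=-0.3771
step 5: x_pred=2.8702  r=-4.8702  x^+=1.2485  v^+=0.1365  a^+=-0.7455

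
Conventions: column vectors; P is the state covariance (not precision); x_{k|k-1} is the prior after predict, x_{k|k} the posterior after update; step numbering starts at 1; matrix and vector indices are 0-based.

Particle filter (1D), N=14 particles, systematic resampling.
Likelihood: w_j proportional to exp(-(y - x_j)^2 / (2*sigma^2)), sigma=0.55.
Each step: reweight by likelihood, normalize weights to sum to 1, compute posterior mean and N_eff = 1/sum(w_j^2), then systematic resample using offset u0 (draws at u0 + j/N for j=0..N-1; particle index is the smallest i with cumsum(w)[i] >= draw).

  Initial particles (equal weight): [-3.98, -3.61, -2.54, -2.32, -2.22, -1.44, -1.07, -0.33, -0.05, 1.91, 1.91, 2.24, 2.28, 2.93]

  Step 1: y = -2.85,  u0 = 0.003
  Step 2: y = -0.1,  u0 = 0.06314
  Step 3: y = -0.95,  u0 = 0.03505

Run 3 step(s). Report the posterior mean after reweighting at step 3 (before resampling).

post_mean = -2.2479

step 1: w=[0.0475, 0.1510, 0.3346, 0.2466, 0.2035, 0.0147, 0.0021, 0.0000, 0.0000, 0.0000, 0.0000, 0.0000, 0.0000, 0.0000]  mean=-2.6314  Neff=4.1759  idx=[0, 1, 1, 2, 2, 2, 2, 2, 3, 3, 3, 4, 4, 4]
step 2: w=[0.0000, 0.0000, 0.0000, 0.0182, 0.0182, 0.0182, 0.0182, 0.0182, 0.0993, 0.0993, 0.0993, 0.2036, 0.2036, 0.2036]  mean=-2.2790  Neff=6.4269  idx=[6, 8, 9, 9, 10, 11, 11, 11, 12, 12, 12, 13, 13, 13]
step 3: w=[0.0187, 0.0548, 0.0548, 0.0548, 0.0548, 0.0847, 0.0847, 0.0847, 0.0847, 0.0847, 0.0847, 0.0847, 0.0847, 0.0847]  mean=-2.2479  Neff=13.0019  idx=[1, 2, 3, 5, 5, 6, 7, 8, 9, 10, 11, 11, 12, 13]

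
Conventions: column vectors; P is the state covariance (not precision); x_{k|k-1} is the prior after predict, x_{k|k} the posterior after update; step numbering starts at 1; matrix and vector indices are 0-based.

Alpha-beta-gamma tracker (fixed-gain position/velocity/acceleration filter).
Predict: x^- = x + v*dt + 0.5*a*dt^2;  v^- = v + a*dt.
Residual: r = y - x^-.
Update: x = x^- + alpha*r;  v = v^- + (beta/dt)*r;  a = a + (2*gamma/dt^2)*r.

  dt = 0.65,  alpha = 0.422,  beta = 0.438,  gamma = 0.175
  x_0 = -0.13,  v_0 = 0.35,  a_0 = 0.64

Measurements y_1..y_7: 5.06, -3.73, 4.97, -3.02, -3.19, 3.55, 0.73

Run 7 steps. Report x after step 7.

step 1: x_pred=0.2327  r=4.8273  x^+=2.2698  v^+=4.0189  a^+=4.6389
step 2: x_pred=5.8621  r=-9.5921  x^+=1.8142  v^+=0.5706  a^+=-3.3071
step 3: x_pred=1.4865  r=3.4835  x^+=2.9565  v^+=0.7683  a^+=-0.4214
step 4: x_pred=3.3669  r=-6.3869  x^+=0.6716  v^+=-3.8094  a^+=-5.7123
step 5: x_pred=-3.0112  r=-0.1788  x^+=-3.0866  v^+=-7.6429  a^+=-5.8605
step 6: x_pred=-9.2925  r=12.8425  x^+=-3.8730  v^+=-2.7983  a^+=4.7783
step 7: x_pred=-4.6824  r=5.4124  x^+=-2.3984  v^+=3.9548  a^+=9.2620

x_post = -2.3984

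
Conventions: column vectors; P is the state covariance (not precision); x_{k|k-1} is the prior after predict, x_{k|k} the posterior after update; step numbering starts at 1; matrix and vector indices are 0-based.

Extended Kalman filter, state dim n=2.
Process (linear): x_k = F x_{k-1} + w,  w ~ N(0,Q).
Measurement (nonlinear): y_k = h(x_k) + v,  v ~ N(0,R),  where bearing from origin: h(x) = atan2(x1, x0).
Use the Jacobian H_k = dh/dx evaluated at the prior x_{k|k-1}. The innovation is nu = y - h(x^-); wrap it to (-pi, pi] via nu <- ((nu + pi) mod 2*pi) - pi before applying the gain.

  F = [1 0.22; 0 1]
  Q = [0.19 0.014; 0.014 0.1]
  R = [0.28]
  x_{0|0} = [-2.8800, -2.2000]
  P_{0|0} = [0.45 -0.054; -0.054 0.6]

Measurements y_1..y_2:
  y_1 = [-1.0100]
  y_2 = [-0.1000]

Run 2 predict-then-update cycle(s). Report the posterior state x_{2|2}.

step 1: x^-=[-3.3640, -2.2000]  P^-=[0.6453 0.0920; 0.0920 0.7000]  H_jac=[0.1362 -0.2082]  S=[0.3171]  K=[0.2167; -0.4201]  nu=[1.5524]  x^+=[-3.0276, -2.8522]  P^+=[0.6304 0.1209; 0.1209 0.6440]
step 2: x^-=[-3.6551, -2.8522]  P^-=[0.9047 0.2766; 0.2766 0.7440]  H_jac=[0.1327 -0.1700]  S=[0.3050]  K=[0.2395; -0.2945]  nu=[2.3790]  x^+=[-3.0854, -3.5529]  P^+=[0.8873 0.2981; 0.2981 0.7176]

x_post = [-3.0854, -3.5529]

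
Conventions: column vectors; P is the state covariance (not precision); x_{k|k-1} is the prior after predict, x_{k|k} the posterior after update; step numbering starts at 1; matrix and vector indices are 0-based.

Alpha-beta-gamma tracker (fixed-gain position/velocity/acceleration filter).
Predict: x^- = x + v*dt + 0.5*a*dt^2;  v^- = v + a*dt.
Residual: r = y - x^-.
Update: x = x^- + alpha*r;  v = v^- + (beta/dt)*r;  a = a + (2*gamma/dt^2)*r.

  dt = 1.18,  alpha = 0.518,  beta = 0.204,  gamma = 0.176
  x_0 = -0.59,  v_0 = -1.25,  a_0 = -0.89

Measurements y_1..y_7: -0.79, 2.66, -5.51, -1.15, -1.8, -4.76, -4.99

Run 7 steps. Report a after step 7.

a_post = -1.5910

step 1: x_pred=-2.6846  r=1.8946  x^+=-1.7032  v^+=-1.9727  a^+=-0.4110
step 2: x_pred=-4.3171  r=6.9771  x^+=-0.7030  v^+=-1.2515  a^+=1.3528
step 3: x_pred=-1.2379  r=-4.2721  x^+=-3.4508  v^+=-0.3938  a^+=0.2728
step 4: x_pred=-3.7256  r=2.5756  x^+=-2.3914  v^+=0.3734  a^+=0.9239
step 5: x_pred=-1.3076  r=-0.4924  x^+=-1.5627  v^+=1.3785  a^+=0.7994
step 6: x_pred=0.6205  r=-5.3805  x^+=-2.1666  v^+=1.3916  a^+=-0.5608
step 7: x_pred=-0.9149  r=-4.0751  x^+=-3.0258  v^+=0.0254  a^+=-1.5910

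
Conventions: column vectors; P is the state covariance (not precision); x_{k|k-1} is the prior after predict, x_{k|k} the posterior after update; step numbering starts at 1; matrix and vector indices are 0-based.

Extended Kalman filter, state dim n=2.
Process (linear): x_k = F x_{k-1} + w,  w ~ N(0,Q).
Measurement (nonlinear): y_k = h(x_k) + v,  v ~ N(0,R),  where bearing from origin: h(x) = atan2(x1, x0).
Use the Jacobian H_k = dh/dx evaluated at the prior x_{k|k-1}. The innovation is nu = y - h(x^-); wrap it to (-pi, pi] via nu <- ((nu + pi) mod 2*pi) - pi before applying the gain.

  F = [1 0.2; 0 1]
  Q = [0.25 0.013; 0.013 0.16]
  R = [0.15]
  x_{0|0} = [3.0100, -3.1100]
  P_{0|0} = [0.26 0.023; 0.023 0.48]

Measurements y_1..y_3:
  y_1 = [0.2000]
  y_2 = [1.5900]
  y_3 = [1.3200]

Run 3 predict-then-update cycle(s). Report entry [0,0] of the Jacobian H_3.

H_jac[0,0] = 0.0242

step 1: x^-=[2.3880, -3.1100]  P^-=[0.5384 0.1320; 0.1320 0.6400]  H_jac=[0.2023 0.1553]  S=[0.1958]  K=[0.6611; 0.6442]  nu=[1.1160]  x^+=[3.1257, -2.3911]  P^+=[0.4529 0.0486; 0.0486 0.5588]
step 2: x^-=[2.6475, -2.3911]  P^-=[0.7447 0.1734; 0.1734 0.7188]  H_jac=[0.1879 0.2080]  S=[0.2209]  K=[0.7965; 0.8242]  nu=[2.3246]  x^+=[4.4990, -0.4752]  P^+=[0.6045 0.0284; 0.0284 0.5687]
step 3: x^-=[4.4039, -0.4752]  P^-=[0.8886 0.1551; 0.1551 0.7287]  H_jac=[0.0242 0.2245]  S=[0.1889]  K=[0.2982; 0.8856]  nu=[1.4275]  x^+=[4.8296, 0.7890]  P^+=[0.8718 0.1052; 0.1052 0.5805]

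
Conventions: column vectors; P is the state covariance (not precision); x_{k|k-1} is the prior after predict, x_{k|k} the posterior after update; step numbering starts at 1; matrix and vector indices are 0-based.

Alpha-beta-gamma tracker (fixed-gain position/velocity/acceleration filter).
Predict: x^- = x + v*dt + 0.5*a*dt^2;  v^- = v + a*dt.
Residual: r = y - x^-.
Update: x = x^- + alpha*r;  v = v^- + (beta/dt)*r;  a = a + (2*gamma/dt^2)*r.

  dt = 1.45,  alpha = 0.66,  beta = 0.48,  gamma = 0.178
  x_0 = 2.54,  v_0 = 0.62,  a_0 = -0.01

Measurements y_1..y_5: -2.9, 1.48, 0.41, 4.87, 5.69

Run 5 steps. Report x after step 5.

step 1: x_pred=3.4285  r=-6.3285  x^+=-0.7483  v^+=-1.4894  a^+=-1.0816
step 2: x_pred=-4.0450  r=5.5250  x^+=-0.3985  v^+=-1.2287  a^+=-0.1460
step 3: x_pred=-2.3337  r=2.7437  x^+=-0.5229  v^+=-0.5322  a^+=0.3185
step 4: x_pred=-0.9598  r=5.8298  x^+=2.8879  v^+=1.8595  a^+=1.3056
step 5: x_pred=6.9566  r=-1.2666  x^+=6.1207  v^+=3.3333  a^+=1.0912

x_post = 6.1207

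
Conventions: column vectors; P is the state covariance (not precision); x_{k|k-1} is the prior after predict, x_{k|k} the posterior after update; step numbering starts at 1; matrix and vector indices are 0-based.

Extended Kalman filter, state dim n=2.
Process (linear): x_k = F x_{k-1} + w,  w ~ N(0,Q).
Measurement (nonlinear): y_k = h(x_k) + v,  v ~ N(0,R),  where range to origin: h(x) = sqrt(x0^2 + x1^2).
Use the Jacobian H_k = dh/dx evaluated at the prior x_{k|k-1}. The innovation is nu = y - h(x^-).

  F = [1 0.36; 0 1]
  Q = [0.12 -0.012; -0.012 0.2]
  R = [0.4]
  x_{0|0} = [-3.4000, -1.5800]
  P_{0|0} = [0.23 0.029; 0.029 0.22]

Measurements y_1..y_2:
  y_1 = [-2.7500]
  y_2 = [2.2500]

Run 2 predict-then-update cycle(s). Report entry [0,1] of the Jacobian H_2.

H_jac[0,1] = 0.5965

step 1: x^-=[-3.9688, -1.5800]  P^-=[0.3994 0.0962; 0.0962 0.4200]  H_jac=[-0.9291 -0.3699]  S=[0.8683]  K=[-0.4683; -0.2818]  nu=[-7.0217]  x^+=[-0.6804, 0.3990]  P^+=[0.2090 -0.0184; -0.0184 0.3510]
step 2: x^-=[-0.5368, 0.3990]  P^-=[0.3612 0.0960; 0.0960 0.5510]  H_jac=[-0.8026 0.5965]  S=[0.7369]  K=[-0.3157; 0.3416]  nu=[1.5812]  x^+=[-1.0360, 0.9390]  P^+=[0.2877 0.1754; 0.1754 0.4651]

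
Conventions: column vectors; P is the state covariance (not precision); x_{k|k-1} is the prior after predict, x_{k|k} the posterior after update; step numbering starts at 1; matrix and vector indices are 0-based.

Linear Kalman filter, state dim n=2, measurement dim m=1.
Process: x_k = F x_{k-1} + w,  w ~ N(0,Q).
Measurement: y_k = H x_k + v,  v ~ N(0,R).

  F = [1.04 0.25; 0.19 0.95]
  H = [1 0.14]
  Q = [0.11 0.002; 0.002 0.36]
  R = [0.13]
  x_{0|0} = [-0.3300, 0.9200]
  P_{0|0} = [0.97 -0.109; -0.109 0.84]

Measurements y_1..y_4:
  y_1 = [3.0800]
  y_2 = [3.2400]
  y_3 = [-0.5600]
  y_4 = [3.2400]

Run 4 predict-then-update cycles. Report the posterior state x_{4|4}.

x_post = [2.2844, 1.2544]

step 1: x^-=[-0.1132, 0.8113]  P^-=[1.1550 0.2803; 0.2803 1.1138]  S=[1.3853]  K=[0.8621; 0.3149]  nu=[3.0796]  x^+=[2.5416, 1.7811]  P^+=[0.1255 -0.0958; -0.0958 0.9764]
step 2: x^-=[3.0886, 2.1749]  P^-=[0.2569 0.1595; 0.1595 1.2112]  S=[0.4554]  K=[0.6133; 0.7227]  nu=[-0.1531]  x^+=[2.9947, 2.0643]  P^+=[0.0857 -0.0423; -0.0423 0.9733]
step 3: x^-=[3.6306, 2.5301]  P^-=[0.2415 0.2063; 0.2063 1.2262]  S=[0.4533]  K=[0.5965; 0.8338]  nu=[-4.5448]  x^+=[0.9198, -1.2595]  P^+=[0.0802 -0.0192; -0.0192 0.9111]
step 4: x^-=[0.6417, -1.0218]  P^-=[0.2437 0.2144; 0.2144 1.1782]  S=[0.4569]  K=[0.5992; 0.8303]  nu=[2.7413]  x^+=[2.2844, 1.2544]  P^+=[0.0797 -0.0129; -0.0129 0.8633]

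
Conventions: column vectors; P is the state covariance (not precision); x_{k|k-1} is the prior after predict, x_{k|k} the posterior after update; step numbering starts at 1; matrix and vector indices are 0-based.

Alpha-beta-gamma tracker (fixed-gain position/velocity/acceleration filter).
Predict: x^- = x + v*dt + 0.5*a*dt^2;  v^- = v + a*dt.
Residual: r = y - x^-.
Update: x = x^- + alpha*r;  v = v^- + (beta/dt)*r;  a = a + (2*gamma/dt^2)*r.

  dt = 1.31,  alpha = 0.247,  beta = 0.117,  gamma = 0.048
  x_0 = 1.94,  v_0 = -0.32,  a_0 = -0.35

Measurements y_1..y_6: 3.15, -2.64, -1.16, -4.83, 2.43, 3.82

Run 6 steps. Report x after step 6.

x_post = -4.7205

step 1: x_pred=1.2205  r=1.9295  x^+=1.6971  v^+=-0.6062  a^+=-0.2421
step 2: x_pred=0.6953  r=-3.3353  x^+=-0.1285  v^+=-1.2212  a^+=-0.4286
step 3: x_pred=-2.0960  r=0.9360  x^+=-1.8648  v^+=-1.6991  a^+=-0.3763
step 4: x_pred=-4.4135  r=-0.4165  x^+=-4.5164  v^+=-2.2292  a^+=-0.3996
step 5: x_pred=-7.7795  r=10.2095  x^+=-5.2577  v^+=-1.8408  a^+=0.1715
step 6: x_pred=-7.5220  r=11.3420  x^+=-4.7205  v^+=-0.6031  a^+=0.8060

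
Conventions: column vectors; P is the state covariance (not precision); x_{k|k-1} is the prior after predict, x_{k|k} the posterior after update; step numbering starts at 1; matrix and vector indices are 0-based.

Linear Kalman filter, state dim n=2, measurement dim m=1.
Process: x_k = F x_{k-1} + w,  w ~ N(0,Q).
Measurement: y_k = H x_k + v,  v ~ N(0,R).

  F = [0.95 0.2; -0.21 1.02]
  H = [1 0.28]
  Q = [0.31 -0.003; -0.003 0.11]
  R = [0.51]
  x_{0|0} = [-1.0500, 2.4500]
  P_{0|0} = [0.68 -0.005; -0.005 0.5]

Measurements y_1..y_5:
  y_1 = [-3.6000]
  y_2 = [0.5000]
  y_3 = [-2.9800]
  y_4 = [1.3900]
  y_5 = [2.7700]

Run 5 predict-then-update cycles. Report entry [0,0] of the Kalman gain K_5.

step 1: x^-=[-0.5075, 2.7195]  P^-=[0.9418 -0.0413; -0.0413 0.6623]  S=[1.4806]  K=[0.6283; 0.0974]  nu=[-3.8540]  x^+=[-2.9289, 2.3443]  P^+=[0.3573 -0.1319; -0.1319 0.6483]
step 2: x^-=[-2.3136, 3.0062]  P^-=[0.6083 -0.0643; -0.0643 0.8567]  S=[1.1495]  K=[0.5136; 0.1528]  nu=[1.9718]  x^+=[-1.3009, 3.3074]  P^+=[0.3052 -0.1545; -0.1545 0.8299]
step 3: x^-=[-0.5744, 3.6468]  P^-=[0.5599 -0.0378; -0.0378 1.0531]  S=[1.1313]  K=[0.4856; 0.2273]  nu=[-3.4267]  x^+=[-2.2383, 2.8681]  P^+=[0.2932 -0.1626; -0.1626 0.9946]
step 4: x^-=[-1.5528, 3.3955]  P^-=[0.5526 -0.0093; -0.0093 1.2274]  S=[1.1536]  K=[0.4767; 0.2898]  nu=[1.9920]  x^+=[-0.6031, 3.9729]  P^+=[0.2904 -0.1687; -0.1687 1.1305]
step 5: x^-=[0.2217, 4.1790]  P^-=[0.5532 0.0133; 0.0133 1.3713]  S=[1.1781]  K=[0.4727; 0.3372]  nu=[1.3782]  x^+=[0.8731, 4.6437]  P^+=[0.2899 -0.1745; -0.1745 1.2373]

K[0,0] = 0.4727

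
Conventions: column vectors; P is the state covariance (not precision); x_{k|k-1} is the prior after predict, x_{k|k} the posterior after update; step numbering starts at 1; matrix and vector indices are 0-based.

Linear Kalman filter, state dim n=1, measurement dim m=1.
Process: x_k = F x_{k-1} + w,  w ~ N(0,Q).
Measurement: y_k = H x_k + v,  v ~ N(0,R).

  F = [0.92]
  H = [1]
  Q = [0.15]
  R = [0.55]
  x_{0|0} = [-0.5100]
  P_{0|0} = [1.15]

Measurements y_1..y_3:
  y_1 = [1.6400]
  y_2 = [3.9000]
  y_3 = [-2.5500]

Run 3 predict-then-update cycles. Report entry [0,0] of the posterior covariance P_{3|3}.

step 1: x^-=[-0.4692]  P^-=[1.1234]  S=[1.6734]  K=[0.6713]  nu=[2.1092]  x^+=[0.9467]  P^+=[0.3692]
step 2: x^-=[0.8710]  P^-=[0.4625]  S=[1.0125]  K=[0.4568]  nu=[3.0290]  x^+=[2.2546]  P^+=[0.2512]
step 3: x^-=[2.0743]  P^-=[0.3626]  S=[0.9126]  K=[0.3974]  nu=[-4.6243]  x^+=[0.2368]  P^+=[0.2185]

P_post[0,0] = 0.2185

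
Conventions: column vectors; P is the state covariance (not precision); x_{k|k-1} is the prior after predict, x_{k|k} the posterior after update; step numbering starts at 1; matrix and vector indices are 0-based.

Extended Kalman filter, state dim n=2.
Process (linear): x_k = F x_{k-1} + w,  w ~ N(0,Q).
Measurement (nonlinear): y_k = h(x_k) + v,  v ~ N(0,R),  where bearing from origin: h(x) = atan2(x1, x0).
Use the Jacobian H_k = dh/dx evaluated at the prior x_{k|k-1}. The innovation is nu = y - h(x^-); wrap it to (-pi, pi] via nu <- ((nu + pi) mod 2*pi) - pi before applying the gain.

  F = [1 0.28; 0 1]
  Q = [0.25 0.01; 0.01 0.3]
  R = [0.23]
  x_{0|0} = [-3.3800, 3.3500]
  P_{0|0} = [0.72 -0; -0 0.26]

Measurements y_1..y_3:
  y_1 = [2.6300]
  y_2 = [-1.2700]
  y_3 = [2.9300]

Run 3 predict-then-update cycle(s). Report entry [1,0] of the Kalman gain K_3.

K[1,0] = -0.8199

step 1: x^-=[-2.4420, 3.3500]  P^-=[0.9904 0.0828; 0.0828 0.5600]  H_jac=[-0.1949 -0.1421]  S=[0.2835]  K=[-0.7224; -0.3376]  nu=[0.4293]  x^+=[-2.7521, 3.2051]  P^+=[0.8424 0.0137; 0.0137 0.5277]
step 2: x^-=[-1.8547, 3.2051]  P^-=[1.1414 0.1714; 0.1714 0.8277]  H_jac=[-0.2337 -0.1353]  S=[0.3183]  K=[-0.9109; -0.4775]  nu=[2.9178]  x^+=[-4.5126, 1.8117]  P^+=[0.8773 0.0329; 0.0329 0.7551]
step 3: x^-=[-4.0053, 1.8117]  P^-=[1.2049 0.2544; 0.2544 1.0551]  H_jac=[-0.0938 -0.2073]  S=[0.2958]  K=[-0.5601; -0.8199]  nu=[0.2132]  x^+=[-4.1247, 1.6369]  P^+=[1.1121 0.1185; 0.1185 0.8562]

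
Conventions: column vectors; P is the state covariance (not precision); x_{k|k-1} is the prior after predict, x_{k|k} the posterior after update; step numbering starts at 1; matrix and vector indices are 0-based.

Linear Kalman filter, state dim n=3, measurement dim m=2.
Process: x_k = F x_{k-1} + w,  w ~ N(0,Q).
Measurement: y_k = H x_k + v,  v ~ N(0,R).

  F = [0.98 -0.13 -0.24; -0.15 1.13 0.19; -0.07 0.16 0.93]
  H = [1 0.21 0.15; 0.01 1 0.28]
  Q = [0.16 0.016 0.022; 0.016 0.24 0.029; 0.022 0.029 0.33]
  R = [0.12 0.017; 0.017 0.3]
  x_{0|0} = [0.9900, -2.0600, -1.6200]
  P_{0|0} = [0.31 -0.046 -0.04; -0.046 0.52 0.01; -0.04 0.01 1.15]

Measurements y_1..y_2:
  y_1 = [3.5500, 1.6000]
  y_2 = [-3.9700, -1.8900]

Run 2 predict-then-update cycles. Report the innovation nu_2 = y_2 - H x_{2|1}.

innov = [-6.6908, -2.1531]

step 1: x^-=[1.6268, -2.7841, -1.9055]  P^-=[0.5639 -0.2221 -0.3131; -0.2221 0.9746 0.3511; -0.3131 0.3511 1.3487]  S=[0.5922 0.0466; 0.0466 1.5709]  K=[0.8114 -0.2177; 0.0059 0.6814; -0.0992 0.4649]  nu=[2.7937, 4.9014]  x^+=[2.8267, 0.5725, 0.0959]  P^+=[0.1161 -0.0176 -0.1251; -0.0176 0.2448 -0.1431; -0.1251 -0.1431 1.0077]
step 2: x^-=[2.6727, 0.2412, -0.0170]  P^-=[0.3881 -0.0883 -0.3122; -0.0883 0.5432 0.1187; -0.3122 0.1187 1.1825]  S=[0.4354 0.0330; 0.0330 0.9989]  K=[0.7562 -0.1970; 0.0565 0.5743; -0.2871 0.4567]  nu=[-6.6908, -2.1531]  x^+=[-1.9626, -1.3736, 0.9205]  P^+=[0.1102 -0.0079 -0.1411; -0.0079 0.2102 -0.1316; -0.1411 -0.1316 0.9469]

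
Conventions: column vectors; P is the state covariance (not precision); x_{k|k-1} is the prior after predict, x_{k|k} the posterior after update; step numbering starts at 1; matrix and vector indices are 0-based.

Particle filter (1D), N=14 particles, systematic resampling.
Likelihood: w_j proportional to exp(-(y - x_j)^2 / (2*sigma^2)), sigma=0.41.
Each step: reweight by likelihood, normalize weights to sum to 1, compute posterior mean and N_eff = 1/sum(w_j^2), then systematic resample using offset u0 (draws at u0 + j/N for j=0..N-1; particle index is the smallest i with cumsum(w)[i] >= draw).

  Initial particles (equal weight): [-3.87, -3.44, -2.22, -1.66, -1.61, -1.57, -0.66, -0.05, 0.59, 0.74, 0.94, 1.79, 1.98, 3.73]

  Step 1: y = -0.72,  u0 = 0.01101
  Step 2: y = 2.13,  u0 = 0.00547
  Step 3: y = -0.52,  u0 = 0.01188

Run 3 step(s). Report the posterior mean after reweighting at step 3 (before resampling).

post_mean = -0.0500

step 1: w=[0.0000, 0.0000, 0.0008, 0.0467, 0.0613, 0.0754, 0.6402, 0.1702, 0.0039, 0.0011, 0.0002, 0.0000, 0.0000, 0.0000]  mean=-0.7243  Neff=2.2198  idx=[3, 4, 5, 6, 6, 6, 6, 6, 6, 6, 6, 6, 7, 7]
step 2: w=[0.0000, 0.0000, 0.0000, 0.0001, 0.0001, 0.0001, 0.0001, 0.0001, 0.0001, 0.0001, 0.0001, 0.0001, 0.4997, 0.4997]  mean=-0.0503  Neff=2.0022  idx=[12, 12, 12, 12, 12, 12, 12, 13, 13, 13, 13, 13, 13, 13]
step 3: w=[0.0714, 0.0714, 0.0714, 0.0714, 0.0714, 0.0714, 0.0714, 0.0714, 0.0714, 0.0714, 0.0714, 0.0714, 0.0714, 0.0714]  mean=-0.0500  Neff=14.0000  idx=[0, 1, 2, 3, 4, 5, 6, 7, 8, 9, 10, 11, 12, 13]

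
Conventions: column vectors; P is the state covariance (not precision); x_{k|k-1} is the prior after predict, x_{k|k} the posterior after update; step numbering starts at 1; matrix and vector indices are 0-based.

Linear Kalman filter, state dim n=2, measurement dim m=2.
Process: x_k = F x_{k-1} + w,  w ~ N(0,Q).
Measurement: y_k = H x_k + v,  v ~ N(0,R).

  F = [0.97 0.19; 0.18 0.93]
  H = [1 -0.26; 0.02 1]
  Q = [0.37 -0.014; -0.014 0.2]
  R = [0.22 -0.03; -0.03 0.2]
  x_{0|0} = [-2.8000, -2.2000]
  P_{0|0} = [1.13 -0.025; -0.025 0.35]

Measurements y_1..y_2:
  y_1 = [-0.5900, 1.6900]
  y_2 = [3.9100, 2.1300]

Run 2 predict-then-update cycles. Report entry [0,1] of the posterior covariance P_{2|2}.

step 1: x^-=[-3.1340, -2.5500]  P^-=[1.4366 0.2217; 0.2217 0.5310]  S=[1.5772 0.0813; 0.0813 0.7404]  K=[0.8618 0.2437; 0.0159 0.7214]  nu=[1.8810, 4.3027]  x^+=[-0.4645, 0.5837]  P^+=[0.1873 0.0191; 0.0191 0.1434]
step 2: x^-=[-0.3396, 0.4592]  P^-=[0.5584 0.0620; 0.0620 0.3365]  S=[0.7689 -0.0447; -0.0447 0.5392]  K=[0.7166 0.1950; 0.0032 0.6266]  nu=[4.3690, 1.6776]  x^+=[3.1183, 1.5245]  P^+=[0.1555 0.0144; 0.0144 0.1249]

P_post[0,1] = 0.0144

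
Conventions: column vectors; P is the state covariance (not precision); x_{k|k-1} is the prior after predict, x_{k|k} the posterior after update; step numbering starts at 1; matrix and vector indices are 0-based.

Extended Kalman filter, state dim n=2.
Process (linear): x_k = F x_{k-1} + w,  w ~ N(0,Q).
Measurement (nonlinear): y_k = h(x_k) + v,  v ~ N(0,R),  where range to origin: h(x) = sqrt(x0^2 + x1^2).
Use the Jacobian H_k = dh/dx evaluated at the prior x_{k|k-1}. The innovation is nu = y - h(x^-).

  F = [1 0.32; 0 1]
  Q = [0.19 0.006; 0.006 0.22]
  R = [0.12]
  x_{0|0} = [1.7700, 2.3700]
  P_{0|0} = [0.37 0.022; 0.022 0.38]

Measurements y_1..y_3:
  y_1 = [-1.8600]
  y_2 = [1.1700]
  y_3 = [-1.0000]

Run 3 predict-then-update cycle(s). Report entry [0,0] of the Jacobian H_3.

step 1: x^-=[2.5284, 2.3700]  P^-=[0.6130 0.1496; 0.1496 0.6000]  H_jac=[0.7296 0.6839]  S=[0.8762]  K=[0.6272; 0.5929]  nu=[-5.3255]  x^+=[-0.8117, -0.7873]  P^+=[0.2683 -0.1762; -0.1762 0.2920]
step 2: x^-=[-1.0636, -0.7873]  P^-=[0.3755 -0.0768; -0.0768 0.5120]  H_jac=[-0.8037 -0.5950]  S=[0.4704]  K=[-0.5445; -0.5165]  nu=[-0.1533]  x^+=[-0.9801, -0.7082]  P^+=[0.2360 -0.2090; -0.2090 0.3865]
step 3: x^-=[-1.2068, -0.7082]  P^-=[0.3318 -0.0793; -0.0793 0.6065]  H_jac=[-0.8625 -0.5061]  S=[0.4529]  K=[-0.5432; -0.5267]  nu=[-2.3992]  x^+=[0.0965, 0.5555]  P^+=[0.1982 -0.2089; -0.2089 0.4809]

H_jac[0,0] = -0.8625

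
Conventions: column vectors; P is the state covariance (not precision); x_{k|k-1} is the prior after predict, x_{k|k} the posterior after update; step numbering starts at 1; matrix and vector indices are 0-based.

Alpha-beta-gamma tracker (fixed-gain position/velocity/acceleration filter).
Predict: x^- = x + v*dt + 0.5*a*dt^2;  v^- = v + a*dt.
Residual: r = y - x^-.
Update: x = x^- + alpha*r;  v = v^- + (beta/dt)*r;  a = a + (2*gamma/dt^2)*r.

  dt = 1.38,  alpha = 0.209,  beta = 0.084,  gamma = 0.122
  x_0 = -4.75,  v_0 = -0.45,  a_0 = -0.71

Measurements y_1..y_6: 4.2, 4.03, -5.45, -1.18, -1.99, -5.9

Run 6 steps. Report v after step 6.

step 1: x_pred=-6.0471  r=10.2471  x^+=-3.9054  v^+=-0.8061  a^+=0.6029
step 2: x_pred=-4.4437  r=8.4737  x^+=-2.6727  v^+=0.5417  a^+=1.6886
step 3: x_pred=-0.3173  r=-5.1327  x^+=-1.3900  v^+=2.5595  a^+=1.0310
step 4: x_pred=3.1239  r=-4.3039  x^+=2.2243  v^+=3.7203  a^+=0.4795
step 5: x_pred=7.8150  r=-9.8050  x^+=5.7657  v^+=3.7852  a^+=-0.7767
step 6: x_pred=10.2497  r=-16.1497  x^+=6.8744  v^+=1.7303  a^+=-2.8459

v_post = 1.7303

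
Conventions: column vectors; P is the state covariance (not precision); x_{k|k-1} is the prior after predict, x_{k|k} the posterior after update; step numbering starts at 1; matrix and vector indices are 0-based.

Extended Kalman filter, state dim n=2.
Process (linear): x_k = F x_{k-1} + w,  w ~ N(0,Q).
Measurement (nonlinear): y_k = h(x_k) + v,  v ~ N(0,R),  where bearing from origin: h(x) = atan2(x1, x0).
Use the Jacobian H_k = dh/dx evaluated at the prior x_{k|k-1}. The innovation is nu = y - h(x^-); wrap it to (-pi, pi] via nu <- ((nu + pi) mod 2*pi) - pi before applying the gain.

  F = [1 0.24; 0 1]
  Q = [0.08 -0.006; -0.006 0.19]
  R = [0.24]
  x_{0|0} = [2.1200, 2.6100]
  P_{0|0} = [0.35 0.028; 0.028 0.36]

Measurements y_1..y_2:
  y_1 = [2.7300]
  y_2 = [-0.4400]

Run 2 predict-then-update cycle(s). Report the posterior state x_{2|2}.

step 1: x^-=[2.7464, 2.6100]  P^-=[0.4642 0.1084; 0.1084 0.5500]  H_jac=[-0.1818 0.1913]  S=[0.2679]  K=[-0.2376; 0.3192]  nu=[1.9701]  x^+=[2.2783, 3.2388]  P^+=[0.4491 0.1287; 0.1287 0.5227]
step 2: x^-=[3.0557, 3.2388]  P^-=[0.6209 0.2482; 0.2482 0.7127]  H_jac=[-0.1634 0.1541]  S=[0.2610]  K=[-0.2421; 0.2655]  nu=[-1.2545]  x^+=[3.3594, 2.9057]  P^+=[0.6056 0.2649; 0.2649 0.6943]

x_post = [3.3594, 2.9057]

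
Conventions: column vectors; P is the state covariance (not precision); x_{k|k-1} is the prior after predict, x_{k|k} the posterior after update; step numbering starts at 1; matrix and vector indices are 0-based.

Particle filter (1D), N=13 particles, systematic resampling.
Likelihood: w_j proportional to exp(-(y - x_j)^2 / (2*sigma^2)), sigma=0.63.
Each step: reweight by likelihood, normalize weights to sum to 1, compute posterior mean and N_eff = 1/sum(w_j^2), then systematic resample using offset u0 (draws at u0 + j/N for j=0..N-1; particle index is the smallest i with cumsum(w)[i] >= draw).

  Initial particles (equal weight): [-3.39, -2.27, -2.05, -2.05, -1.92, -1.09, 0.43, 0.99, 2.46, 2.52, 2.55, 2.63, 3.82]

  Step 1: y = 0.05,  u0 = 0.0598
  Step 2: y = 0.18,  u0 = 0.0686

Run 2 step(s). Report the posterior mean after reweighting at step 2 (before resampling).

post_mean = 0.4675

step 1: w=[0.0000, 0.0008, 0.0028, 0.0028, 0.0055, 0.1415, 0.6064, 0.2390, 0.0005, 0.0003, 0.0003, 0.0002, 0.0000]  mean=0.3223  Neff=2.2479  idx=[5, 5, 6, 6, 6, 6, 6, 6, 6, 6, 7, 7, 7]
step 2: w=[0.0146, 0.0146, 0.1031, 0.1031, 0.1031, 0.1031, 0.1031, 0.1031, 0.1031, 0.1031, 0.0488, 0.0488, 0.0488]  mean=0.4675  Neff=10.8080  idx=[2, 3, 3, 4, 5, 6, 6, 7, 8, 9, 9, 11, 12]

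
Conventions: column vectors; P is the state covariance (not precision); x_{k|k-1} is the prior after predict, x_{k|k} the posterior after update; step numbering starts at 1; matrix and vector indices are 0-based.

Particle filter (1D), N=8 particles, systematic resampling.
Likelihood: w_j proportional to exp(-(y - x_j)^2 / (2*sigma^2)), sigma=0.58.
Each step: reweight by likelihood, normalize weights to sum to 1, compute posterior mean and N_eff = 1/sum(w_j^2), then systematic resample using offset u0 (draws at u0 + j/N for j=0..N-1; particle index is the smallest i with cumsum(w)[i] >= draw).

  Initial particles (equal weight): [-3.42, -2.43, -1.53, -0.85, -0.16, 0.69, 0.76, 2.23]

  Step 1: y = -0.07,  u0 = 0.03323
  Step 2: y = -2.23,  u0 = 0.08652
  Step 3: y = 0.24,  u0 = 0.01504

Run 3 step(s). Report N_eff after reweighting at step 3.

step 1: w=[0.0000, 0.0001, 0.0190, 0.1825, 0.4453, 0.1910, 0.1619, 0.0002]  mean=-0.0004  Neff=3.3934  idx=[3, 3, 4, 4, 4, 5, 5, 6]
step 2: w=[0.4791, 0.4791, 0.0139, 0.0139, 0.0139, 0.0000, 0.0000, 0.0000]  mean=-0.8211  Neff=2.1757  idx=[0, 0, 0, 0, 1, 1, 1, 2]
step 3: w=[0.0861, 0.0861, 0.0861, 0.0861, 0.0861, 0.0861, 0.0861, 0.3970]  mean=-0.5760  Neff=4.7715  idx=[0, 1, 3, 4, 5, 7, 7, 7]

N_eff = 4.7715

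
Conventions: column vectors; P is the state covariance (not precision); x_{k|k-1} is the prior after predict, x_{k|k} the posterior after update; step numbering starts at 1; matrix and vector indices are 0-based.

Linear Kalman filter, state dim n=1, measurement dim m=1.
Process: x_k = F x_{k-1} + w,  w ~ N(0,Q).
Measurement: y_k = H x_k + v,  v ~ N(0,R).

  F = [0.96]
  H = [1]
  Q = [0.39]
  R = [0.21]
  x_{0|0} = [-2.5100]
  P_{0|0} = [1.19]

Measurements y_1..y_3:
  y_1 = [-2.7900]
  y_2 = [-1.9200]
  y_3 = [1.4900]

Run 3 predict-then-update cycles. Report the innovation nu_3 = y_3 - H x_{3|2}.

innov = [3.5200]

step 1: x^-=[-2.4096]  P^-=[1.4867]  S=[1.6967]  K=[0.8762]  nu=[-0.3804]  x^+=[-2.7429]  P^+=[0.1840]
step 2: x^-=[-2.6332]  P^-=[0.5596]  S=[0.7696]  K=[0.7271]  nu=[0.7132]  x^+=[-2.1146]  P^+=[0.1527]
step 3: x^-=[-2.0300]  P^-=[0.5307]  S=[0.7407]  K=[0.7165]  nu=[3.5200]  x^+=[0.4920]  P^+=[0.1505]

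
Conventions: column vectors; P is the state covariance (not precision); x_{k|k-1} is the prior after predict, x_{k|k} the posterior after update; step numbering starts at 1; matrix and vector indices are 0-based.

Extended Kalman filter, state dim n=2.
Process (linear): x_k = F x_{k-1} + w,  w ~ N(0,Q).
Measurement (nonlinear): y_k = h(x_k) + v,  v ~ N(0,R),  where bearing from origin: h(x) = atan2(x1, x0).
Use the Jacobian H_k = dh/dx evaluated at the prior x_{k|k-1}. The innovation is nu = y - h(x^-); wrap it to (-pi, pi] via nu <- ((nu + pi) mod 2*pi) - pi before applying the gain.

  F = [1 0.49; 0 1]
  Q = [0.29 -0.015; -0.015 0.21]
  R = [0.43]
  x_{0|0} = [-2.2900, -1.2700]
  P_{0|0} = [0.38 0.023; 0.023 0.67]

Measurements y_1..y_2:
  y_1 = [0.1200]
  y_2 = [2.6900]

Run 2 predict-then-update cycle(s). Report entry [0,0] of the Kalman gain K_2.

step 1: x^-=[-2.9123, -1.2700]  P^-=[0.8534 0.3363; 0.3363 0.8800]  H_jac=[0.1258 -0.2885]  S=[0.4923]  K=[0.0210; -0.4297]  nu=[2.8504]  x^+=[-2.8524, -2.4949]  P^+=[0.8532 0.3407; 0.3407 0.7891]
step 2: x^-=[-4.0749, -2.4949]  P^-=[1.6666 0.7124; 0.7124 0.9991]  H_jac=[0.1093 -0.1785]  S=[0.4539]  K=[0.1211; -0.2213]  nu=[-1.0010]  x^+=[-4.1961, -2.2733]  P^+=[1.6599 0.7246; 0.7246 0.9768]

K[0,0] = 0.1211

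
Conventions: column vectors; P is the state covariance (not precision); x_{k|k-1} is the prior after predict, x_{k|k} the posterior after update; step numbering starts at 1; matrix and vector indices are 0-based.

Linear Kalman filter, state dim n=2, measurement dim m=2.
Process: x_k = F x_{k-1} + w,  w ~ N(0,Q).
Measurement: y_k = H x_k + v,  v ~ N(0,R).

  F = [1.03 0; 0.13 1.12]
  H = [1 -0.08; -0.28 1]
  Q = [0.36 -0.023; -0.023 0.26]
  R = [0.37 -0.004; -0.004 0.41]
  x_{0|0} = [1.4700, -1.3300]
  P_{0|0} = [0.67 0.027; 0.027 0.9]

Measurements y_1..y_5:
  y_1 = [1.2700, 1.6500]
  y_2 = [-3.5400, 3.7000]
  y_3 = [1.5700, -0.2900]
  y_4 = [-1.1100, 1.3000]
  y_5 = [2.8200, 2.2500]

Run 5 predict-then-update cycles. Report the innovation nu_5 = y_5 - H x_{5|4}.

step 1: x^-=[1.5141, -1.2985]  P^-=[1.0708 0.0979; 0.0979 1.4081]  S=[1.4342 -0.3164; -0.3164 1.8473]  K=[0.7452 0.0183; 0.1607 0.7750]  nu=[-0.3480, 3.3724]  x^+=[1.3166, 1.2591]  P^+=[0.2823 0.0836; 0.0836 0.3405]
step 2: x^-=[1.3561, 1.5814]  P^-=[0.6595 0.1112; 0.1112 0.7162]  S=[1.0163 -0.1322; -0.1322 1.1156]  K=[0.6415 0.0102; 0.1351 0.6301]  nu=[-4.7695, 2.4983]  x^+=[-1.6782, 2.5114]  P^+=[0.2429 0.0696; 0.0696 0.2773]
step 3: x^-=[-1.7285, 2.5946]  P^-=[0.6177 0.0899; 0.0899 0.6322]  S=[0.9774 -0.1357; -0.1357 1.0403]  K=[0.6249 0.0016; 0.1234 0.5996]  nu=[3.5061, -3.3685]  x^+=[0.4569, 1.0074]  P^+=[0.2363 0.0643; 0.0643 0.2634]
step 4: x^-=[0.4706, 1.1877]  P^-=[0.6107 0.0829; 0.0829 0.6131]  S=[0.9714 -0.1393; -0.1393 1.0246]  K=[0.6217 -0.0015; 0.1197 0.5920]  nu=[-1.4856, 0.2441]  x^+=[-0.4533, 1.1543]  P^+=[0.2350 0.0627; 0.0627 0.2598]
step 5: x^-=[-0.4669, 1.2339]  P^-=[0.6094 0.0808; 0.0808 0.6081]  S=[0.9703 -0.1406; -0.1406 1.0207]  K=[0.6210 -0.0024; 0.1187 0.5900]  nu=[3.3856, 0.8853]  x^+=[1.6334, 2.1581]  P^+=[0.2348 0.0623; 0.0623 0.2589]

innov = [3.3856, 0.8853]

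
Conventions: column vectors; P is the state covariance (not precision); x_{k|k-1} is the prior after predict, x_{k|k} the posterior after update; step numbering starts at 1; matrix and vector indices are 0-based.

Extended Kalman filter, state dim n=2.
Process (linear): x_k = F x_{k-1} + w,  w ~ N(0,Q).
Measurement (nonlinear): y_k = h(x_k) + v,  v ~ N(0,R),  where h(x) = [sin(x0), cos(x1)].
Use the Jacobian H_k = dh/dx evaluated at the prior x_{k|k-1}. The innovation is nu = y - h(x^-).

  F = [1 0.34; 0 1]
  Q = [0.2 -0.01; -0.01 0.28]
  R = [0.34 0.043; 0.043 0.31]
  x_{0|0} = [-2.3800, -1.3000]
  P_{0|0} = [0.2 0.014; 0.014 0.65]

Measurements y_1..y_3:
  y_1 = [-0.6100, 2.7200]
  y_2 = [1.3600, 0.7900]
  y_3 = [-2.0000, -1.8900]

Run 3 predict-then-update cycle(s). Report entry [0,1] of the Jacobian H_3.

step 1: x^-=[-2.8220, -1.3000]  P^-=[0.4847 0.2250; 0.2250 0.9300]  H_jac=[-0.9494 0.0000; 0.0000 0.9636]  S=[0.7768 -0.1628; -0.1628 1.1735]  K=[-0.5702 0.1056; -0.1184 0.7472]  nu=[-0.2958, 2.4525]  x^+=[-2.3942, 0.5676]  P^+=[0.1994 0.0085; 0.0085 0.2351]
step 2: x^-=[-2.2013, 0.5676]  P^-=[0.4324 0.0785; 0.0785 0.5151]  H_jac=[-0.5895 0.0000; 0.0000 -0.5376]  S=[0.4903 0.0679; 0.0679 0.4589]  K=[-0.5178 -0.0154; -0.0110 -0.6019]  nu=[2.1677, -0.0532]  x^+=[-3.3229, 0.5757]  P^+=[0.2998 0.0503; 0.0503 0.3479]
step 3: x^-=[-3.1272, 0.5757]  P^-=[0.5742 0.1586; 0.1586 0.6279]  H_jac=[-0.9999 0.0000; 0.0000 -0.5444]  S=[0.9140 0.1293; 0.1293 0.4961]  K=[-0.6266 -0.0107; -0.0789 -0.6685]  nu=[-1.9856, -2.7288]  x^+=[-1.8539, 2.5565]  P^+=[0.2135 0.0556; 0.0556 0.3869]

H_jac[0,1] = 0.0000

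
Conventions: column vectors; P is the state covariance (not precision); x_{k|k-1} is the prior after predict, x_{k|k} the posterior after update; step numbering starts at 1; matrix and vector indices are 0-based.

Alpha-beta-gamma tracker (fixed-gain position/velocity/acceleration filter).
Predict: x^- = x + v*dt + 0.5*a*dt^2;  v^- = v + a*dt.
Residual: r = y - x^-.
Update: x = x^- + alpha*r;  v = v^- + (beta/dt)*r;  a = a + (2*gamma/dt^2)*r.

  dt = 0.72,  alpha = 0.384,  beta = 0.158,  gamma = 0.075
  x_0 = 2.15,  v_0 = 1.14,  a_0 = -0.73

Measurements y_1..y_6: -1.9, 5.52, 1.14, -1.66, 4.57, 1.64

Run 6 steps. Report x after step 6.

x_post = 0.3084

step 1: x_pred=2.7816  r=-4.6816  x^+=0.9839  v^+=-0.4129  a^+=-2.0846
step 2: x_pred=0.1462  r=5.3738  x^+=2.2097  v^+=-0.7346  a^+=-0.5297
step 3: x_pred=1.5435  r=-0.4035  x^+=1.3886  v^+=-1.2046  a^+=-0.6465
step 4: x_pred=0.3537  r=-2.0137  x^+=-0.4196  v^+=-2.1119  a^+=-1.2291
step 5: x_pred=-2.2587  r=6.8287  x^+=0.3635  v^+=-1.4984  a^+=0.7468
step 6: x_pred=-0.5218  r=2.1618  x^+=0.3084  v^+=-0.4863  a^+=1.3723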